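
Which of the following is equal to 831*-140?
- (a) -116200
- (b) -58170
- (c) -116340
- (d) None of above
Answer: c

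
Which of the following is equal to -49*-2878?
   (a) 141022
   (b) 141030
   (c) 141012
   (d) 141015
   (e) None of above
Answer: a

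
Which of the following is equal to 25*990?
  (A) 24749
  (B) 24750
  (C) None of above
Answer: B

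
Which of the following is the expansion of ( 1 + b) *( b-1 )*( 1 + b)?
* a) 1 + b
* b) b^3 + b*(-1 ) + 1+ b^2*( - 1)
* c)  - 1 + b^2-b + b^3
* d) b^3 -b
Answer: c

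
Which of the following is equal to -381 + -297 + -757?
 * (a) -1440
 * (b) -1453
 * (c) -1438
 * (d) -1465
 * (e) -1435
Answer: e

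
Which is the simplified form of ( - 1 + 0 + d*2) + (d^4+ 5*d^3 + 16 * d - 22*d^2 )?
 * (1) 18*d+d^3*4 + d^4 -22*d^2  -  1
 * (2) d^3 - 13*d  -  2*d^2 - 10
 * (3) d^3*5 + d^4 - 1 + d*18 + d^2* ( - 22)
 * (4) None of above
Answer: 3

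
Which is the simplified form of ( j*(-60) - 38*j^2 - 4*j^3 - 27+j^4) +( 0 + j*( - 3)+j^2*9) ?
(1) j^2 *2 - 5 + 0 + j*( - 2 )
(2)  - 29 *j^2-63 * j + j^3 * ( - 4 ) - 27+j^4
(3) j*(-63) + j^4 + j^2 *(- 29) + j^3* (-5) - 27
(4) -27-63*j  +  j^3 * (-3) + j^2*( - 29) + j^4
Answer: 2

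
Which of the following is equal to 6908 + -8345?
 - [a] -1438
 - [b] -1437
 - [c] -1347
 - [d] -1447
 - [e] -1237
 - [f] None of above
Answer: b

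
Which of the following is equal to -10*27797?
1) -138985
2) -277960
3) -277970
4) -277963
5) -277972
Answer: 3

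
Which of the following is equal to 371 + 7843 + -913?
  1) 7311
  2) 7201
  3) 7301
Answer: 3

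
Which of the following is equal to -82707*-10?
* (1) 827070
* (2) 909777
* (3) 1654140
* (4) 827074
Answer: 1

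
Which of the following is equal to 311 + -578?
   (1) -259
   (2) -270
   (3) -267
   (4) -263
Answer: 3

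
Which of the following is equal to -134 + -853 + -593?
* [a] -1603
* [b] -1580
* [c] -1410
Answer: b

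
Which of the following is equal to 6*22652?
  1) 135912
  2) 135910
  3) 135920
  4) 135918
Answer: 1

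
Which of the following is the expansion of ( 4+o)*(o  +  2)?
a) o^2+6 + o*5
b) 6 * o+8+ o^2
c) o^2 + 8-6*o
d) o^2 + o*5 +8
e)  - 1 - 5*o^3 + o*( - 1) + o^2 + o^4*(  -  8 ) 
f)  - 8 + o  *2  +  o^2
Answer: b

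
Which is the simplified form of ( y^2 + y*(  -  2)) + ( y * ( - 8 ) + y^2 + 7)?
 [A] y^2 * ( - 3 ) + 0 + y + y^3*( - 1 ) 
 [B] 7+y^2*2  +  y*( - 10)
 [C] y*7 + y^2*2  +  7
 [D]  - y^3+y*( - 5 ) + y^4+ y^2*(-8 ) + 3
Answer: B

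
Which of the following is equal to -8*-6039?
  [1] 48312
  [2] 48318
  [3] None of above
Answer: 1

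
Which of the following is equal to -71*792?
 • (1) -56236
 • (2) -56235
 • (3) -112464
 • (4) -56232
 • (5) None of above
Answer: 4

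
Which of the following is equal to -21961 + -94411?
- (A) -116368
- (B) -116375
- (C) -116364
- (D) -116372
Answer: D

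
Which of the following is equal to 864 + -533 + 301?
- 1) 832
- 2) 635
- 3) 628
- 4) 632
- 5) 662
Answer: 4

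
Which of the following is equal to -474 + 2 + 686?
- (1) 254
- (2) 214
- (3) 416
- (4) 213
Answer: 2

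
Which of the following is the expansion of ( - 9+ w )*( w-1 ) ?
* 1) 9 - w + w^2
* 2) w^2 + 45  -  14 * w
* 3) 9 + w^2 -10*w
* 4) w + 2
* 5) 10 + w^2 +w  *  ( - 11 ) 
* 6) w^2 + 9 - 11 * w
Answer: 3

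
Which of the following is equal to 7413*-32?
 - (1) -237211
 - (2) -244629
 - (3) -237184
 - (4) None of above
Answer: 4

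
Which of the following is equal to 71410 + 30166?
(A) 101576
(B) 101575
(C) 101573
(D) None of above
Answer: A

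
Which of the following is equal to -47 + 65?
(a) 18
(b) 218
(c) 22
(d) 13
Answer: a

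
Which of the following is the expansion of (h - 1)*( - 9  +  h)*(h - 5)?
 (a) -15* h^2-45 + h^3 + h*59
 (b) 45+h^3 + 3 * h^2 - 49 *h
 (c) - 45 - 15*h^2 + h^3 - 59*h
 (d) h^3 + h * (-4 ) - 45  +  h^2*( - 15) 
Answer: a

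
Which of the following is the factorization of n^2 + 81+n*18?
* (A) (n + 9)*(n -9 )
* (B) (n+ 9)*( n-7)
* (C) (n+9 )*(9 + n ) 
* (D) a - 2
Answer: C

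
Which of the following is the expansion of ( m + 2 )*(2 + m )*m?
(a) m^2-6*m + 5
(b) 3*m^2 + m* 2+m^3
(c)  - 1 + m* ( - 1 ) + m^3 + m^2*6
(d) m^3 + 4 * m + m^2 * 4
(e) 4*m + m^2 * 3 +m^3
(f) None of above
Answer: d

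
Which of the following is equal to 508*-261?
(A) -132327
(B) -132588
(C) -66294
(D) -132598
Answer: B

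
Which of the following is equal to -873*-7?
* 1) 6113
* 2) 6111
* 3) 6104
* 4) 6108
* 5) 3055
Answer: 2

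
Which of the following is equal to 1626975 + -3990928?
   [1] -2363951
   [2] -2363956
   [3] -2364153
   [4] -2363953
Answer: 4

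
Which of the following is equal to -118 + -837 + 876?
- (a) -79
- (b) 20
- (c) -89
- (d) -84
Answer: a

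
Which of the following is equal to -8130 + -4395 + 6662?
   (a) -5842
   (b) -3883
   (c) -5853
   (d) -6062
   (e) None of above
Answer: e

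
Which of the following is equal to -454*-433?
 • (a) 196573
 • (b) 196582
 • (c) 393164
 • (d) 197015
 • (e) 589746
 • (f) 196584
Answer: b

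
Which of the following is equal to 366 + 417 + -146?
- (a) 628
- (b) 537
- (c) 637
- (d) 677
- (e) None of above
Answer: c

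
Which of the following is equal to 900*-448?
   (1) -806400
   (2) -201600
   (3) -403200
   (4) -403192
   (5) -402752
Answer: 3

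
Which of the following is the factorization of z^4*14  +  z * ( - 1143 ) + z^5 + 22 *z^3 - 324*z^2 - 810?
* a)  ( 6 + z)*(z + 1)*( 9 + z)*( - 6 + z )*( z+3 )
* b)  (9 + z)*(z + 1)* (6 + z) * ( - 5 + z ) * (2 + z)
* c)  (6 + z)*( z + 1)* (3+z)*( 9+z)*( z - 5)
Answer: c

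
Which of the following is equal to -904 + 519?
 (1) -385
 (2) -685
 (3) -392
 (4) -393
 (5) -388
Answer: 1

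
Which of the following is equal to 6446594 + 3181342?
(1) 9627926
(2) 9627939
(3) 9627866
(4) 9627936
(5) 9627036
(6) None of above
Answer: 4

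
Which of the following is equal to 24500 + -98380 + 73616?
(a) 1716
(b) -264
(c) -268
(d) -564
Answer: b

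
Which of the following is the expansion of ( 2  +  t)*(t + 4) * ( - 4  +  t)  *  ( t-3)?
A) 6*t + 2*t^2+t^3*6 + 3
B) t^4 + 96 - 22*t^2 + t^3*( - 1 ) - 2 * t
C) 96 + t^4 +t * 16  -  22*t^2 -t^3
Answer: C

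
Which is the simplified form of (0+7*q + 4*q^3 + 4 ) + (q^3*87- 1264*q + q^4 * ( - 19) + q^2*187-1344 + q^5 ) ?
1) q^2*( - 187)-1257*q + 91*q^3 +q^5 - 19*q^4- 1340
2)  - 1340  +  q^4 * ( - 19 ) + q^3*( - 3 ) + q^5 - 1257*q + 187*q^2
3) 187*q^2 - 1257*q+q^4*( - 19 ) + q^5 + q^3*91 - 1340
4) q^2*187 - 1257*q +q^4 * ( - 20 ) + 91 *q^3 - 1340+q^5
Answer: 3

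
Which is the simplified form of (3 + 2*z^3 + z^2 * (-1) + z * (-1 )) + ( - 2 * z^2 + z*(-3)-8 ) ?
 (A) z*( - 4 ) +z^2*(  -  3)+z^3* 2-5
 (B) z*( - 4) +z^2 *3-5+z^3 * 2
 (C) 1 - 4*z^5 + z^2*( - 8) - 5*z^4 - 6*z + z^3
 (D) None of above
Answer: A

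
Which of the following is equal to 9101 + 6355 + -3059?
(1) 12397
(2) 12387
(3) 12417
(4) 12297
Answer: 1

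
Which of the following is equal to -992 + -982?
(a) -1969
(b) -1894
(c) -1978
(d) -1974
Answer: d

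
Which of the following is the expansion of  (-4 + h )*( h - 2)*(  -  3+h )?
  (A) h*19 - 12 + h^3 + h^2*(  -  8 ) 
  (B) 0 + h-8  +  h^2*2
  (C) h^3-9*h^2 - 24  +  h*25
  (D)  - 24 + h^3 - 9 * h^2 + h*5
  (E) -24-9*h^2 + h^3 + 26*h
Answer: E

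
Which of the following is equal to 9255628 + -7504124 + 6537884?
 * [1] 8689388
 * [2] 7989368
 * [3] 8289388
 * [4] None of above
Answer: 3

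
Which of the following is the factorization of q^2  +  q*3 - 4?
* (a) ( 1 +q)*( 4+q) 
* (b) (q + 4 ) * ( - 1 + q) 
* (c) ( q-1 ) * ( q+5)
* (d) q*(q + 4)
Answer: b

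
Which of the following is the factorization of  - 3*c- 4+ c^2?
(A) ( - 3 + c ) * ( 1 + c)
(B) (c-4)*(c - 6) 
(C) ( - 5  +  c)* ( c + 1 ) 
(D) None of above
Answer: D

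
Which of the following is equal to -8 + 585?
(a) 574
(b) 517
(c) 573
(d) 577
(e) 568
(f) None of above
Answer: d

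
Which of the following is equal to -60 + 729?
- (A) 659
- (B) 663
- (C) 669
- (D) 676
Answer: C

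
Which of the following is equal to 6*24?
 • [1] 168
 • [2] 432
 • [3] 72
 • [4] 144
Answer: 4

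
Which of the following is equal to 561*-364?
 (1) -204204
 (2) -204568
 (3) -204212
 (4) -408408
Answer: 1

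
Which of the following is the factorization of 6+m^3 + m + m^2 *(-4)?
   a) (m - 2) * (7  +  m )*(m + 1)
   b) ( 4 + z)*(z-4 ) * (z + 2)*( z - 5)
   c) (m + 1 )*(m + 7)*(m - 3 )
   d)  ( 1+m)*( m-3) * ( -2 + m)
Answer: d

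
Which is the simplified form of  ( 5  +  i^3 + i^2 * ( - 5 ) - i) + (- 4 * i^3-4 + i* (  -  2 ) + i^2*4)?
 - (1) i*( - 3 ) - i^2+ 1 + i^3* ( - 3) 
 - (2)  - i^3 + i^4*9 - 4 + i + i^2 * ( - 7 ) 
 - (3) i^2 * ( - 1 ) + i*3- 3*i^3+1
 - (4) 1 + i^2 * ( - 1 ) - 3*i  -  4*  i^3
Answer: 1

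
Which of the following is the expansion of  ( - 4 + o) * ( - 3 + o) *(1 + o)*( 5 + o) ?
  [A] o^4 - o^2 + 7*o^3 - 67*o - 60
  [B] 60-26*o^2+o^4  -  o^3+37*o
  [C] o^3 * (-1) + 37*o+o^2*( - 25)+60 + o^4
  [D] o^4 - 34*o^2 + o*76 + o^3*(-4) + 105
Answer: C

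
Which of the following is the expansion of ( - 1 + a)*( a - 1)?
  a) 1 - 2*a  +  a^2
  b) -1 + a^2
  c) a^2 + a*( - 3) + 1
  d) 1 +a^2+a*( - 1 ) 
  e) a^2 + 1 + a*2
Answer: a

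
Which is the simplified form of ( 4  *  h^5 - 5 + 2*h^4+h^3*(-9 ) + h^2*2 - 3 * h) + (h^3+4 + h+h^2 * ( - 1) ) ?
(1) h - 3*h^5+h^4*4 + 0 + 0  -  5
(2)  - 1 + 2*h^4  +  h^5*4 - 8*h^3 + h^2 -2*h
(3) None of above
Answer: 2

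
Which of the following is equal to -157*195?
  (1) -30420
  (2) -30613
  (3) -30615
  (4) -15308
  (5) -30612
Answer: 3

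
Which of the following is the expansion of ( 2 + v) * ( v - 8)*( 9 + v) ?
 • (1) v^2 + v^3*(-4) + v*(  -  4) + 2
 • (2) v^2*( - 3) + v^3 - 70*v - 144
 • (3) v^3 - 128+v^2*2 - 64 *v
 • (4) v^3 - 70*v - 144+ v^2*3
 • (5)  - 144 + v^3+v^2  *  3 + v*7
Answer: 4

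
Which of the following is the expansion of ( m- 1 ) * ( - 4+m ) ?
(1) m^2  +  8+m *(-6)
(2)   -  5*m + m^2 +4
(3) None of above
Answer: 2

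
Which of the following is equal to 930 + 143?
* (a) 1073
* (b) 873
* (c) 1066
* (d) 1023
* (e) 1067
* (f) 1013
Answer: a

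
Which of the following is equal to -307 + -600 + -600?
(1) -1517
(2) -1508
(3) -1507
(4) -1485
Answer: 3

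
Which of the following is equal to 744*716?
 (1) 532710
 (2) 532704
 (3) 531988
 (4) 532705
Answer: 2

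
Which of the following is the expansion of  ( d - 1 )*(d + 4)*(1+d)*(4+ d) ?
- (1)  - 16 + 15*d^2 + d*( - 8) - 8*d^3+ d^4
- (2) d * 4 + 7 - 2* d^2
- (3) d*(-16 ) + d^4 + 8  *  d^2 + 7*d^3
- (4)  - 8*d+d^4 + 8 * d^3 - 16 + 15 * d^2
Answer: 4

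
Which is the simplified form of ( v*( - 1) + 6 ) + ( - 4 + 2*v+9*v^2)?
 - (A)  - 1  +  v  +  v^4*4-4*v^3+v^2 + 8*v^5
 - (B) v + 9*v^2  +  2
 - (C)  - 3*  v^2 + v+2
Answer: B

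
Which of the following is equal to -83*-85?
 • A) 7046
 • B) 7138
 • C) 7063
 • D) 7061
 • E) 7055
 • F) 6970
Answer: E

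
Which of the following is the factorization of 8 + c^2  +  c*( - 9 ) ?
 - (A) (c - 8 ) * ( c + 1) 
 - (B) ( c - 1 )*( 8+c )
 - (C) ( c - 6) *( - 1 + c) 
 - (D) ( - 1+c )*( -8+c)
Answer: D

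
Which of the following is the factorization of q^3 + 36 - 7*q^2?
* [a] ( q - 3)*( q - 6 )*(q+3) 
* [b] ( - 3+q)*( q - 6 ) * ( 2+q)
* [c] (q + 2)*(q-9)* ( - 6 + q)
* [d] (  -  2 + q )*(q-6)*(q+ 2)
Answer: b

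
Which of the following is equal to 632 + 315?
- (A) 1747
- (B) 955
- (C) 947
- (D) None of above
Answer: C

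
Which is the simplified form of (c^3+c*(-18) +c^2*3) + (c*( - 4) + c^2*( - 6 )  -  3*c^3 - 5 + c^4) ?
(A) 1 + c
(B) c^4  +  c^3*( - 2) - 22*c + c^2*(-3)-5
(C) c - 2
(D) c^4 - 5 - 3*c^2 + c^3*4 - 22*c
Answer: B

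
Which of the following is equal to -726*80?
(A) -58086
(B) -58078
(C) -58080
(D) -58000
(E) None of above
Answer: C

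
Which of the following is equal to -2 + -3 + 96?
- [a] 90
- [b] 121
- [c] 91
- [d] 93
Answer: c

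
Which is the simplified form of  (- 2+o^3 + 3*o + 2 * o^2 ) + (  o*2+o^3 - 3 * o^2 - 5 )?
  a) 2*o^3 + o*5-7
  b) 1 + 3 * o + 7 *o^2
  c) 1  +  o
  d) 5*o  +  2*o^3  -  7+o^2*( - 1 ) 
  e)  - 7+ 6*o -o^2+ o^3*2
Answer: d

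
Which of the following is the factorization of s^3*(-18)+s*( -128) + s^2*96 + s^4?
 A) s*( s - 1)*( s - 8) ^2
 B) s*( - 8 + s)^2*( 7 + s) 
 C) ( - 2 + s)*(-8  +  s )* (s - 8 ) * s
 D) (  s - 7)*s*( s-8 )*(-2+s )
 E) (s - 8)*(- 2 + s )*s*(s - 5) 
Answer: C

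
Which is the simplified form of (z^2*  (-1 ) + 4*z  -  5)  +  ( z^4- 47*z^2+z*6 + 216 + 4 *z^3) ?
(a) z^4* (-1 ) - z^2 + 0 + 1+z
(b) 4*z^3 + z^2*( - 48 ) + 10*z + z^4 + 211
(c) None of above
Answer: b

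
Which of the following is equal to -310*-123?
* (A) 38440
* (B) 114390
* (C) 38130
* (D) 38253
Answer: C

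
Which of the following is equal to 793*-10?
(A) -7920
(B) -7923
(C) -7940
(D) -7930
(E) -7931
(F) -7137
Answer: D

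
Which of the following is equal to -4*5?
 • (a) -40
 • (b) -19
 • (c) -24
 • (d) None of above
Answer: d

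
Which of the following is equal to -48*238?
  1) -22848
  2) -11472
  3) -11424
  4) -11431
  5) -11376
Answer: 3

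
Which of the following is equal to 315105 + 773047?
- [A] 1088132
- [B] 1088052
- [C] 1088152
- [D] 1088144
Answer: C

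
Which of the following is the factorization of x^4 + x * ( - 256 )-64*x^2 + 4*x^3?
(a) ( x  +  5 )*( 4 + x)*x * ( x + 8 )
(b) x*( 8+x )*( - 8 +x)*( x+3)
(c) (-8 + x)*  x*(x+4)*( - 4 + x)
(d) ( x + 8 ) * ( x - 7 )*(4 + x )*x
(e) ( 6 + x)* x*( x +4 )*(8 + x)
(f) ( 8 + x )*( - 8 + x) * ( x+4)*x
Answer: f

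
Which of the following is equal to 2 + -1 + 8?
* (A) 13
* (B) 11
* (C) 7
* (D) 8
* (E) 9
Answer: E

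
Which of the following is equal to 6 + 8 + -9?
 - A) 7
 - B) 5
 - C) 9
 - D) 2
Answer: B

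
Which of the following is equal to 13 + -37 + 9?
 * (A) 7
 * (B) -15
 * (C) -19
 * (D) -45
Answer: B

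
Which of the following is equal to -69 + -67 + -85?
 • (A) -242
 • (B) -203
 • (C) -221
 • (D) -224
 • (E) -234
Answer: C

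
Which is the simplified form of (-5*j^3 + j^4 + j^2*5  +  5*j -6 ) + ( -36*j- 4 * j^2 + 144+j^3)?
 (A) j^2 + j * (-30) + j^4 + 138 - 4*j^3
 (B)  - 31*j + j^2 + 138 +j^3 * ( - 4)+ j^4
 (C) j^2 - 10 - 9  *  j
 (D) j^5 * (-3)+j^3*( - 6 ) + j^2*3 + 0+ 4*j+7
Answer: B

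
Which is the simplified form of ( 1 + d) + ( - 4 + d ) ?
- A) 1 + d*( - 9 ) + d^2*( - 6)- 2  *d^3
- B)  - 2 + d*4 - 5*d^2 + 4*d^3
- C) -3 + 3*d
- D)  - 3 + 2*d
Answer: D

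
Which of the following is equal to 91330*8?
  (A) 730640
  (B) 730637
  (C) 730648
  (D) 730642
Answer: A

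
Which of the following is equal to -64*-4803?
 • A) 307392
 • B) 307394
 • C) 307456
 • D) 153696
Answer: A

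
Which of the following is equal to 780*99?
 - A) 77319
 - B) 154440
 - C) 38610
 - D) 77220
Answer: D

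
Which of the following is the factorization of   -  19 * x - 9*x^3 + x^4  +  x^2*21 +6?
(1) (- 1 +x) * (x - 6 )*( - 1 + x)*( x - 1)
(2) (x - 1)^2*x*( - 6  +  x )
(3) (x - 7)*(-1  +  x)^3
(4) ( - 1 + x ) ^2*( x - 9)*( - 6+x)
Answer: 1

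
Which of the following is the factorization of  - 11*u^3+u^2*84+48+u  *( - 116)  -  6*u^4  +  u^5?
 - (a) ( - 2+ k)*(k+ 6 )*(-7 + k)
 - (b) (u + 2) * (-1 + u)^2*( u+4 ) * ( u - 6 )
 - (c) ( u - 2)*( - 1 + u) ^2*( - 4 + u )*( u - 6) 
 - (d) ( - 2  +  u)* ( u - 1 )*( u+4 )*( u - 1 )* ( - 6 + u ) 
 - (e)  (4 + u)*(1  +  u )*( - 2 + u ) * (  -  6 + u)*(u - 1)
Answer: d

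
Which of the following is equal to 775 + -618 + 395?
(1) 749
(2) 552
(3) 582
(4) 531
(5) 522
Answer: 2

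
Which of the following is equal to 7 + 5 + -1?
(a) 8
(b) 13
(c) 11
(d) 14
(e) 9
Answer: c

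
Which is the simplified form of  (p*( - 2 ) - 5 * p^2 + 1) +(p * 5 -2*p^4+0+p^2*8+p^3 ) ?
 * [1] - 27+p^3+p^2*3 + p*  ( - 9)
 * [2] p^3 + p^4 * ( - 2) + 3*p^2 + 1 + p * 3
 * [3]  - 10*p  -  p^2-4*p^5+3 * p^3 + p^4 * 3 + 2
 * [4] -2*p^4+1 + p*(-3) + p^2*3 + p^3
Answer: 2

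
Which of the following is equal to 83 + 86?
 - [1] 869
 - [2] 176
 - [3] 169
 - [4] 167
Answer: 3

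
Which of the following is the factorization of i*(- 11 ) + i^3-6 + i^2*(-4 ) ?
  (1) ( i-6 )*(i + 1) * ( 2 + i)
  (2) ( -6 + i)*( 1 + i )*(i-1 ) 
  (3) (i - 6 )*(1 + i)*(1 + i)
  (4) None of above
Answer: 3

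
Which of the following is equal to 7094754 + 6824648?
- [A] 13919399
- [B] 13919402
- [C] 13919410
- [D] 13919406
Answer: B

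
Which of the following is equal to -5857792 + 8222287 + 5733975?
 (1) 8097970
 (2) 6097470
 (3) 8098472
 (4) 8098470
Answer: 4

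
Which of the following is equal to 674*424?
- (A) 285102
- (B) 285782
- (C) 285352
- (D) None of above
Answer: D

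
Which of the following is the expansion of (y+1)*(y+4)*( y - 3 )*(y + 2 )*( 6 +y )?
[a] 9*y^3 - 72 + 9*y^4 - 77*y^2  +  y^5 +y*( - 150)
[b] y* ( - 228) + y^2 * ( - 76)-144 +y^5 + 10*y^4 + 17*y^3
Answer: b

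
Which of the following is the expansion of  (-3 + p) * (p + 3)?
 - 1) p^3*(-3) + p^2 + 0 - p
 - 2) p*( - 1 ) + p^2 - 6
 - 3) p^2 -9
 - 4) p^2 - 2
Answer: 3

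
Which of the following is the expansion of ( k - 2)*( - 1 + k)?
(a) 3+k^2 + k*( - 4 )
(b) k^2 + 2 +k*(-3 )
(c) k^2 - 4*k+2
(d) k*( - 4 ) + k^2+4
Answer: b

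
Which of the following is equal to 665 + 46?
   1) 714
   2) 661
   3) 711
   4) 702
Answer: 3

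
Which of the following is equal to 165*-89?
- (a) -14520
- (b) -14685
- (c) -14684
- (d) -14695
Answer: b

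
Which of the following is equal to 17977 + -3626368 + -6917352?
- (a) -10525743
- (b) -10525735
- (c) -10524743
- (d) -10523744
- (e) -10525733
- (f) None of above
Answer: a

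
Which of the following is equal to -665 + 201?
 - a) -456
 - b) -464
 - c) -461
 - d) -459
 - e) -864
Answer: b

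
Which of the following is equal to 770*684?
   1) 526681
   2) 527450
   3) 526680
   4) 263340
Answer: 3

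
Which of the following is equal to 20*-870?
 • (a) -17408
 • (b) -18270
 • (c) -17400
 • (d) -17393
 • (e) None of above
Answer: c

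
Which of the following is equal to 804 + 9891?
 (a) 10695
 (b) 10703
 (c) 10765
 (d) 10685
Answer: a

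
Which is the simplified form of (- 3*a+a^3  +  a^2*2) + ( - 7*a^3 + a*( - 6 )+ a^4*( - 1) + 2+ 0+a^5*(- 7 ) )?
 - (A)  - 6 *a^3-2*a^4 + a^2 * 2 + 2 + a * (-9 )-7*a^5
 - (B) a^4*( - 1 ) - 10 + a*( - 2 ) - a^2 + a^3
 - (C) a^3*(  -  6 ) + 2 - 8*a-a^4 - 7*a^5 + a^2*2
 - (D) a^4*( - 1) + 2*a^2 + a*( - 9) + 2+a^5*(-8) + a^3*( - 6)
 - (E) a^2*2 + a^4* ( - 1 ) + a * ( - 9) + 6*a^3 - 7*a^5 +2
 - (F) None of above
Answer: F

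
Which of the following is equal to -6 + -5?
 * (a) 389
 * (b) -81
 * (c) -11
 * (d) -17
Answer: c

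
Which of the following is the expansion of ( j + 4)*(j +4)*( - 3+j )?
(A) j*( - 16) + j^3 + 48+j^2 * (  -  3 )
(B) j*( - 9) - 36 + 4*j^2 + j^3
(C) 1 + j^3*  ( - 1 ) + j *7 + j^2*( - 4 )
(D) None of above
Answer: D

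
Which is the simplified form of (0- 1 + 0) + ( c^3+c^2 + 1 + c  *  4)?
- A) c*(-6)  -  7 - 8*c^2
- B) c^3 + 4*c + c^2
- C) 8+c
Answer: B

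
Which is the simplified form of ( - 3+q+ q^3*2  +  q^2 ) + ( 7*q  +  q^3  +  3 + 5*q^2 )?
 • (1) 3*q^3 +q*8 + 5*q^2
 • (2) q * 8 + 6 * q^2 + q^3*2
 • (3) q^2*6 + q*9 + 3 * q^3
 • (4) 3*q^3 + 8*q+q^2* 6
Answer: 4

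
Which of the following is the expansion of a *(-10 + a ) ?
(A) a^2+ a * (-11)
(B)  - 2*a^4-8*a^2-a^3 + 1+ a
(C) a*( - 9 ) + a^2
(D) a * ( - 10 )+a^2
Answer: D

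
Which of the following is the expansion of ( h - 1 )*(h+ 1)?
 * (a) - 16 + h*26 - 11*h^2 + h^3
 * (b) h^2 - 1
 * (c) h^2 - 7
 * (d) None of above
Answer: b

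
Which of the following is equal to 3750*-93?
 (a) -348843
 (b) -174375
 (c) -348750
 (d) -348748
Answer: c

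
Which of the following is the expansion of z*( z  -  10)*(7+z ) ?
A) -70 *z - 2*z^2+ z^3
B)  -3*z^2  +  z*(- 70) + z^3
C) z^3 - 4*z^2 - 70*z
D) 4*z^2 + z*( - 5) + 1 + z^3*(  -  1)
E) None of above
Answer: B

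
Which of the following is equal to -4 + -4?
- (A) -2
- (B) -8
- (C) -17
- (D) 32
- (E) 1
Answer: B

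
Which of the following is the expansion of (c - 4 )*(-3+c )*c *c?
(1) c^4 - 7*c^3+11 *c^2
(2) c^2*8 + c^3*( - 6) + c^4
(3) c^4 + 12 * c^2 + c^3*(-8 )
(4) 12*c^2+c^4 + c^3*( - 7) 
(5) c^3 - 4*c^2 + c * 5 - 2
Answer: 4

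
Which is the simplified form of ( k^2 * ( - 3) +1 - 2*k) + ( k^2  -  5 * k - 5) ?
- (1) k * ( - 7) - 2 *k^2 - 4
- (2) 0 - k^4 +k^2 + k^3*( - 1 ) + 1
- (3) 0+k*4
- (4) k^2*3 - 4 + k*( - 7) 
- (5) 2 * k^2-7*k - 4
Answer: 1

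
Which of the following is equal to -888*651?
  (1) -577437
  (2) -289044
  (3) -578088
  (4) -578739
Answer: 3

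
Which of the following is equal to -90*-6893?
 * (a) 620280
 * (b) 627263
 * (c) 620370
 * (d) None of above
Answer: c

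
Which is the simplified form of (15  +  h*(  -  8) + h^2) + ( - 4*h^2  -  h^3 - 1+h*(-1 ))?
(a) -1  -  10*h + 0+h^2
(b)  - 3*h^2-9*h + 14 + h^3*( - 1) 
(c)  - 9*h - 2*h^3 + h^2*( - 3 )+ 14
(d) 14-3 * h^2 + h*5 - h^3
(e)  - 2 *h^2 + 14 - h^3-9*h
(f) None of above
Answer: b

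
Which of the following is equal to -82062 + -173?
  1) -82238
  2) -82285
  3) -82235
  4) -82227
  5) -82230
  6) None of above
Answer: 3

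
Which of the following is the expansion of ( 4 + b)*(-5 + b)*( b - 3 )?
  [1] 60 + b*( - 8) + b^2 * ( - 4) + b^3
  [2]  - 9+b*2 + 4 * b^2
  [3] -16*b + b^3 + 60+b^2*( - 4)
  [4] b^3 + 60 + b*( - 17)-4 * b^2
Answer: 4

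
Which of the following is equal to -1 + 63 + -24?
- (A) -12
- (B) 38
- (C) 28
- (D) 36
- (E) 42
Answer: B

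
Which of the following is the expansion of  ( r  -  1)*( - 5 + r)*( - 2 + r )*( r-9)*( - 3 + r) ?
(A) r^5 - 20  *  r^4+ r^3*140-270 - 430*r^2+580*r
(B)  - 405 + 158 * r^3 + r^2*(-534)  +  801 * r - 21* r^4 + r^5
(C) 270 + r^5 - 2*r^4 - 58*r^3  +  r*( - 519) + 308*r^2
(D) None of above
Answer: D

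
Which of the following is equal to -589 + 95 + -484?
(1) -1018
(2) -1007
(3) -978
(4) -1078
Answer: 3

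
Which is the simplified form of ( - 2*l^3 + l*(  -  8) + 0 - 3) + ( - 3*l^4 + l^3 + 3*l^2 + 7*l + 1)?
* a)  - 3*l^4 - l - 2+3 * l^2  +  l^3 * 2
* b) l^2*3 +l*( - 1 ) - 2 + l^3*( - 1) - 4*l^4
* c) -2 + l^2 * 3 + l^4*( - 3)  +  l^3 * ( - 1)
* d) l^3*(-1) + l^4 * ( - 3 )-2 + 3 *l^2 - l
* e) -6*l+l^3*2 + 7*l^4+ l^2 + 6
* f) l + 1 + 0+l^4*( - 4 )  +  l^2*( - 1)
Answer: d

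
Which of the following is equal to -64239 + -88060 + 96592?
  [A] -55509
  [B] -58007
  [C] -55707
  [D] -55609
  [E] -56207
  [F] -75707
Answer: C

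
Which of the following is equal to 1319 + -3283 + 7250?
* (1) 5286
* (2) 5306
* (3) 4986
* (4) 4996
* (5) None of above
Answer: 1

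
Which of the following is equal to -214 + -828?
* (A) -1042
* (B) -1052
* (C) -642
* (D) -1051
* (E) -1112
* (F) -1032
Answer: A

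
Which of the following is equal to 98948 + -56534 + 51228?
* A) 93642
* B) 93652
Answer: A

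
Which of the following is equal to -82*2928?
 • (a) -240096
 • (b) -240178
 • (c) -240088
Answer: a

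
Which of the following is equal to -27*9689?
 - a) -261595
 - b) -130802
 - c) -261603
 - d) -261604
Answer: c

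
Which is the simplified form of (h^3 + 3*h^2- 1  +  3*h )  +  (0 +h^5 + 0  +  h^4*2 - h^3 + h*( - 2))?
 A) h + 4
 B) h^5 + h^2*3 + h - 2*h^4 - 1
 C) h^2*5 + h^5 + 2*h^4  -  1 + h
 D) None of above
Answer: D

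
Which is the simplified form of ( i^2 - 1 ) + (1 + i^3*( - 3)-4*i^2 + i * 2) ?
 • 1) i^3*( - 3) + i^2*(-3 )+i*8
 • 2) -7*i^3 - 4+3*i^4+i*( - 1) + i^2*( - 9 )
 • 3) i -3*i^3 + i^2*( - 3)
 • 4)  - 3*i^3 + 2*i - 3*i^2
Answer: 4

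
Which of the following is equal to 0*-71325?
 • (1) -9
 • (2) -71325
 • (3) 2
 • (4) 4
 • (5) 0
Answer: 5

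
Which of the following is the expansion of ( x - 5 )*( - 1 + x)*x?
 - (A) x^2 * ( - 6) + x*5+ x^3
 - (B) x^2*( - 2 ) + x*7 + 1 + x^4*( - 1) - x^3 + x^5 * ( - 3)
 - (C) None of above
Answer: A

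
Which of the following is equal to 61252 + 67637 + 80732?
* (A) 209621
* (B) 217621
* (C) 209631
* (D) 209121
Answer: A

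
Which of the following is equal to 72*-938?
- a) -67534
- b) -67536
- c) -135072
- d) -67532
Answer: b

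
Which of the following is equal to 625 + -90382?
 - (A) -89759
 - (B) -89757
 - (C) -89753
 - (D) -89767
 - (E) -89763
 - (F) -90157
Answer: B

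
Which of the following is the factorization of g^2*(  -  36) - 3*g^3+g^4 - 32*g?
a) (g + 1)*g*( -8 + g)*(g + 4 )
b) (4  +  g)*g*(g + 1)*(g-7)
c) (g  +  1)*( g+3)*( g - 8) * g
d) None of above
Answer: a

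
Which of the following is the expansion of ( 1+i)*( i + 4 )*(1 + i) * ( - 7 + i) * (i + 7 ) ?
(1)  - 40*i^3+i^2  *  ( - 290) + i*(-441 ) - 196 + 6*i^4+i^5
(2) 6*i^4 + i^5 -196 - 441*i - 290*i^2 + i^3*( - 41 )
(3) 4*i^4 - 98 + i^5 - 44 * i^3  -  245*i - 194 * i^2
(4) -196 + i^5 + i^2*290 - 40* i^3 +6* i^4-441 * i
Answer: 1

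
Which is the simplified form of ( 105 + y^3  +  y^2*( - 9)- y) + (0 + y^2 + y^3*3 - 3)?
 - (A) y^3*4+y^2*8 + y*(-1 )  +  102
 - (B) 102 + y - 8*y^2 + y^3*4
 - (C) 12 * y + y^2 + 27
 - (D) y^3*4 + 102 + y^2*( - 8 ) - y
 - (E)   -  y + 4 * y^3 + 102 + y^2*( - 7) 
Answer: D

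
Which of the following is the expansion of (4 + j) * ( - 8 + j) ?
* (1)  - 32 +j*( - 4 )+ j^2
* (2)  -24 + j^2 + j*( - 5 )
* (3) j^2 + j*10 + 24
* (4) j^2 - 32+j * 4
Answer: 1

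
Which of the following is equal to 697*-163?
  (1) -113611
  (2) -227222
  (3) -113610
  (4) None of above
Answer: 1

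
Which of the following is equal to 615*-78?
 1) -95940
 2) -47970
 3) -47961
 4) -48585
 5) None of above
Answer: 2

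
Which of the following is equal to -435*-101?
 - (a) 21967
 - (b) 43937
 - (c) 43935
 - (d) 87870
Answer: c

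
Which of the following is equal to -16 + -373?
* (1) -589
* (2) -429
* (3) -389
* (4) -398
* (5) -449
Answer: 3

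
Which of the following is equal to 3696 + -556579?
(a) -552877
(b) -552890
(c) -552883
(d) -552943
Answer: c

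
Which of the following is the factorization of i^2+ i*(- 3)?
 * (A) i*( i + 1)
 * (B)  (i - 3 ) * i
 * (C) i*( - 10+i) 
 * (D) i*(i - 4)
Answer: B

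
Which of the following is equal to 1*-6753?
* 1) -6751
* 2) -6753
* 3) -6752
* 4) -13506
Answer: 2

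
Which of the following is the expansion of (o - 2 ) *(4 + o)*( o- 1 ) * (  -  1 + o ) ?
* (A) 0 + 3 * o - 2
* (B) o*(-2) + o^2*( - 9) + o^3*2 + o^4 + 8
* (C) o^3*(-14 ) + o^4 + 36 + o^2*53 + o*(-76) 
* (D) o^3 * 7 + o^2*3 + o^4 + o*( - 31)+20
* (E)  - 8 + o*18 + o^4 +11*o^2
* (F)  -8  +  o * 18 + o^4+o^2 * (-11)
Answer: F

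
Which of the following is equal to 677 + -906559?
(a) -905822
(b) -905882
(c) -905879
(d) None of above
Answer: b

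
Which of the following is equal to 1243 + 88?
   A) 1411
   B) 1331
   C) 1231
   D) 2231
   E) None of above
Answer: B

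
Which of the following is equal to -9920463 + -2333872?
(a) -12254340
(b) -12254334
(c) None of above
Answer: c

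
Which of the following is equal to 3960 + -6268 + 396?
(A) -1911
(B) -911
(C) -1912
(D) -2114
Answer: C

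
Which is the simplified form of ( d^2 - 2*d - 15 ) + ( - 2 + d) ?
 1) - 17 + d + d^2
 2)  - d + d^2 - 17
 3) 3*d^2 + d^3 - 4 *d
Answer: 2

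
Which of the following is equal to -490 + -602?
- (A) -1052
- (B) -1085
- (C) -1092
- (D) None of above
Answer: C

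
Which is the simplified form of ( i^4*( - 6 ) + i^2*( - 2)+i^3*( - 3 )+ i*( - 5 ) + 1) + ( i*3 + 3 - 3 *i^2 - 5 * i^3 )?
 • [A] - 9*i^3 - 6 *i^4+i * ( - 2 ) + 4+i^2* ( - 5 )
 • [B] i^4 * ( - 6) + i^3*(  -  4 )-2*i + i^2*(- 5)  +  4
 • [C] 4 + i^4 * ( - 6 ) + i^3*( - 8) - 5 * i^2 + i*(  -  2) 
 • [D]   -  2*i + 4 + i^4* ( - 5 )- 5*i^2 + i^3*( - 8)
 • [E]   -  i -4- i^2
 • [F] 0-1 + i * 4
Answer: C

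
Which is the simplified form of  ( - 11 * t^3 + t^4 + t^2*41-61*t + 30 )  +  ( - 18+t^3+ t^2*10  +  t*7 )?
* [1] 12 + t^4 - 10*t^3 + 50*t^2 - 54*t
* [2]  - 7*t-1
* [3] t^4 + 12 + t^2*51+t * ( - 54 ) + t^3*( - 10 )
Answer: 3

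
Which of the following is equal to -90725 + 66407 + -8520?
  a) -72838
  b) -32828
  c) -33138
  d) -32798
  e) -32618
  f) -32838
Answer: f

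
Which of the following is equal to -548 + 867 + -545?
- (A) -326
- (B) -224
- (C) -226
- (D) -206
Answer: C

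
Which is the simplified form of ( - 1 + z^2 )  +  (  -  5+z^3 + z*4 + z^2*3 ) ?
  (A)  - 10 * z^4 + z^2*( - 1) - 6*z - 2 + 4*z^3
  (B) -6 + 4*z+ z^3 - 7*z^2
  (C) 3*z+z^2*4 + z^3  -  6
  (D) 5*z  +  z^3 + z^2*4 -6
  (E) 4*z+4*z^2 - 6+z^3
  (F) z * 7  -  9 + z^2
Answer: E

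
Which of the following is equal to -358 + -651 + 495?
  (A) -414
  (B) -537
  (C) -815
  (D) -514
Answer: D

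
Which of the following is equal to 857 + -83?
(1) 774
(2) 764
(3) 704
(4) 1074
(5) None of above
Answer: 1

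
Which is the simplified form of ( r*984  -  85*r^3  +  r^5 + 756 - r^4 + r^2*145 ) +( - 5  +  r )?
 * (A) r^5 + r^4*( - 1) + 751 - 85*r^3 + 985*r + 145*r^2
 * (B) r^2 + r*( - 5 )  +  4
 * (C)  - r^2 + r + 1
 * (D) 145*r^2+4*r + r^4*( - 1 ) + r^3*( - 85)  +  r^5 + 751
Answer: A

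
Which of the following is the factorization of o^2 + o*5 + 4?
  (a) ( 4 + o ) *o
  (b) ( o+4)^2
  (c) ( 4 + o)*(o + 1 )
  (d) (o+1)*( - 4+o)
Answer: c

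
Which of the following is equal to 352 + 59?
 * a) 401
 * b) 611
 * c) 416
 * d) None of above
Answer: d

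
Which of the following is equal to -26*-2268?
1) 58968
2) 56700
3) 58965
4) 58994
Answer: 1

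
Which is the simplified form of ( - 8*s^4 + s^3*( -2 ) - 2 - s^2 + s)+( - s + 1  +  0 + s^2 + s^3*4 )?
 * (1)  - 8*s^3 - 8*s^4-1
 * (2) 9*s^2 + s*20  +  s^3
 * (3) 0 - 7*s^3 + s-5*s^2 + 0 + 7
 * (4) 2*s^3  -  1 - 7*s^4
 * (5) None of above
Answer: 5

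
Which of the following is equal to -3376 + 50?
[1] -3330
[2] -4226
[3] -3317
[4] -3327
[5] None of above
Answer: 5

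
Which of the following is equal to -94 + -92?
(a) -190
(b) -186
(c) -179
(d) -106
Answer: b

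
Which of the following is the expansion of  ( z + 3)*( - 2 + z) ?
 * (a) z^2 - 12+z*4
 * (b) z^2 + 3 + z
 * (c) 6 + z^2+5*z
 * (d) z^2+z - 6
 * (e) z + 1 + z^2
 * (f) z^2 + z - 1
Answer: d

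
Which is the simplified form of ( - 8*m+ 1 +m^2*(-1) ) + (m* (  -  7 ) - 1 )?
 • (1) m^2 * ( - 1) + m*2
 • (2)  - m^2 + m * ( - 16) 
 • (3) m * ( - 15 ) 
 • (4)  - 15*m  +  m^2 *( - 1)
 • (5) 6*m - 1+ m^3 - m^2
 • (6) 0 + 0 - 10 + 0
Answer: 4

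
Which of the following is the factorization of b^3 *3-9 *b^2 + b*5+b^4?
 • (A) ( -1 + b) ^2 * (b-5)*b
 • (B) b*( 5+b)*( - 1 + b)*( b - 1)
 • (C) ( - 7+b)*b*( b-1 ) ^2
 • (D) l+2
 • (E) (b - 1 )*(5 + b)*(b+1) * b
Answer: B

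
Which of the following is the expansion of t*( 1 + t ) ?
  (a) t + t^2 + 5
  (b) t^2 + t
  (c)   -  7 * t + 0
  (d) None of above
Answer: b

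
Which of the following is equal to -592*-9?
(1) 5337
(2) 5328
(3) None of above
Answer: 2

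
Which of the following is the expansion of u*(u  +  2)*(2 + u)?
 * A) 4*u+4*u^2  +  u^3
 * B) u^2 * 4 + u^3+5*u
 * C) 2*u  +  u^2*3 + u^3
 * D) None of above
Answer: A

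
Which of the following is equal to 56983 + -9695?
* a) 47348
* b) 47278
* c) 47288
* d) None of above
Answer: c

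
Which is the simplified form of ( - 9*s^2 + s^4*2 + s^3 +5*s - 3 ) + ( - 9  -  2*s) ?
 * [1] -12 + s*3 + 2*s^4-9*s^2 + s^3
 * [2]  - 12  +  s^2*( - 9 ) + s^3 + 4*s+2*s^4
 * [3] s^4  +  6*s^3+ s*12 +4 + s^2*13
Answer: 1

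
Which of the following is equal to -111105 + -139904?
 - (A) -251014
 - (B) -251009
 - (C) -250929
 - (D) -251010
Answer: B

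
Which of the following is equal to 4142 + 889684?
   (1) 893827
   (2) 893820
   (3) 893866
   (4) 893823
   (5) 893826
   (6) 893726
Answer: 5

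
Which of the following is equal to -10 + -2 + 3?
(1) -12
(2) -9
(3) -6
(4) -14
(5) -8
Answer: 2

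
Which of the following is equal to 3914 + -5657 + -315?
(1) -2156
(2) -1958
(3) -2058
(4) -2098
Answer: 3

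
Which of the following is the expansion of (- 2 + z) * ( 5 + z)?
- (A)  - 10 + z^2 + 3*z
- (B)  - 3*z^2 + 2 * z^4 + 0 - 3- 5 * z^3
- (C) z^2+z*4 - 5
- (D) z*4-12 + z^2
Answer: A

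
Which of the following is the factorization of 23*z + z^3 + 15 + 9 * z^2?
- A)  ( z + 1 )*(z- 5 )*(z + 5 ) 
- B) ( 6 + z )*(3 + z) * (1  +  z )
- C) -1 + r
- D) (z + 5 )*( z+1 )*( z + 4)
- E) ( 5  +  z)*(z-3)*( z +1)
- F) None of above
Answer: F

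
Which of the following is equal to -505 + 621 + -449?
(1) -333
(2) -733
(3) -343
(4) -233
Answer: 1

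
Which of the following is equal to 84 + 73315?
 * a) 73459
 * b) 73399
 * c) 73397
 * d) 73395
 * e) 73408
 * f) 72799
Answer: b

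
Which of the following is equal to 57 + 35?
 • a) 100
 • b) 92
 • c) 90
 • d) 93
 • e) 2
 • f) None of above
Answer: b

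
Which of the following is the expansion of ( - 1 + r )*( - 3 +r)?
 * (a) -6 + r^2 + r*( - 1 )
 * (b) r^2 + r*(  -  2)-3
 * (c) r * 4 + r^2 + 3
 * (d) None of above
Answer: d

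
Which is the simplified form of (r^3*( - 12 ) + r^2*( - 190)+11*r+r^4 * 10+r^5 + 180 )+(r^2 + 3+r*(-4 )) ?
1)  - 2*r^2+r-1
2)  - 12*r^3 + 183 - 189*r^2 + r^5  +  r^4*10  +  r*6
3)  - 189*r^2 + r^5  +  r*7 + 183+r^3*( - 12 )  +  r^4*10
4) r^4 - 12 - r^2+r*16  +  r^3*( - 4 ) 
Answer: 3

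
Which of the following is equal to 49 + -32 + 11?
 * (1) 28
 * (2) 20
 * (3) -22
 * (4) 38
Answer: 1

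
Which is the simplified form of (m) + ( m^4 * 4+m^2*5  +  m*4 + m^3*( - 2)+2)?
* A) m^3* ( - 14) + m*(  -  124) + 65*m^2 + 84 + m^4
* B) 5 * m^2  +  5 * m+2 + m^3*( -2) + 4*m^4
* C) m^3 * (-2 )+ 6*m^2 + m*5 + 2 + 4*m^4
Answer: B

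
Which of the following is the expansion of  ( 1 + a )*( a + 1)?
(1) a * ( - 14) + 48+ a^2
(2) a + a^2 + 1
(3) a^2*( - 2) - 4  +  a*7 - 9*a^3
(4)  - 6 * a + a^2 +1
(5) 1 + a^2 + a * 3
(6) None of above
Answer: 6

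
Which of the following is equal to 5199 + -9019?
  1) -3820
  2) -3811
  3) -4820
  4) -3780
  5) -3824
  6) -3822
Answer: 1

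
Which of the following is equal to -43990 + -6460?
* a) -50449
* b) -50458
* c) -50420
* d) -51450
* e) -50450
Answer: e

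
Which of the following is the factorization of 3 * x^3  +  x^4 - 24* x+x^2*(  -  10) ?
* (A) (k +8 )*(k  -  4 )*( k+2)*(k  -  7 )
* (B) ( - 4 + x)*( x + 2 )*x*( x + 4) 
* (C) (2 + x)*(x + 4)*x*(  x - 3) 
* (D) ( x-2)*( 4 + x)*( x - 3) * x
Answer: C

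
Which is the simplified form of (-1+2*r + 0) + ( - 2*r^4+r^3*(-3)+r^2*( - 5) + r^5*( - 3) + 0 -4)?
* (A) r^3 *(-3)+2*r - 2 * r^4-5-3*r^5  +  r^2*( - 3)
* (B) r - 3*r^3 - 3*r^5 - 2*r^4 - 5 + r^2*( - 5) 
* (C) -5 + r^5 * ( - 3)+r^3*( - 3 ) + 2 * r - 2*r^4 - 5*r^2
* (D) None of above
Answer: C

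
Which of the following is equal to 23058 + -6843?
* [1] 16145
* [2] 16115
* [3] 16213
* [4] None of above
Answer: 4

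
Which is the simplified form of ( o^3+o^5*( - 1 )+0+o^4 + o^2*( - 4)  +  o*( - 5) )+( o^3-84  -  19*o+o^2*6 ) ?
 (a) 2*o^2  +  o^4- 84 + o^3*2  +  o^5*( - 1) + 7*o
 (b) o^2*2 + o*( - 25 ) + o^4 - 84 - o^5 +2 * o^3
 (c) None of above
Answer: c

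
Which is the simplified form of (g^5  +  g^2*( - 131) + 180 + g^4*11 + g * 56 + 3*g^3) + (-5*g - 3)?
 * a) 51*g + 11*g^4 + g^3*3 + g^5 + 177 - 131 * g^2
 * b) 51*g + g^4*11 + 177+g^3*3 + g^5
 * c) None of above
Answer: a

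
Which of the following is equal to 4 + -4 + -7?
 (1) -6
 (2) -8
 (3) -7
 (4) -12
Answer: 3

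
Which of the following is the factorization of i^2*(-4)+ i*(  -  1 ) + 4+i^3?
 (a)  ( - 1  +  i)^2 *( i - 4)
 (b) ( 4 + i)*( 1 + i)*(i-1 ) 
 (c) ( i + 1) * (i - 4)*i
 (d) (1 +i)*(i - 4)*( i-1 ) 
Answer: d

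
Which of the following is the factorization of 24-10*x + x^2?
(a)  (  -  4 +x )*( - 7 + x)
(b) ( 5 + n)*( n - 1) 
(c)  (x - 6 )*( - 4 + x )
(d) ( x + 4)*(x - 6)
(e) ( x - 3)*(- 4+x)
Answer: c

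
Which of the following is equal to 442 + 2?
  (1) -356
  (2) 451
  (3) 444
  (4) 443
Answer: 3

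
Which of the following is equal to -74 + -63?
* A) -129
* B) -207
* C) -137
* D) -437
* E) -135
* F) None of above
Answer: C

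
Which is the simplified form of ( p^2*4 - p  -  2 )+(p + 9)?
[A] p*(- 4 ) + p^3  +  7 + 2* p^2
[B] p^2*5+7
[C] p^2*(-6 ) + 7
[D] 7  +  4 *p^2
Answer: D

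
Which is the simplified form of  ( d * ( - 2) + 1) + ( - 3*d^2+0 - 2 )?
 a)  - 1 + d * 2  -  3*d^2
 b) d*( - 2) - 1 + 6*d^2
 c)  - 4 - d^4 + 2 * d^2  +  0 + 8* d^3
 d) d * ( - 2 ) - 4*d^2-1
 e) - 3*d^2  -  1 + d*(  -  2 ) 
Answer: e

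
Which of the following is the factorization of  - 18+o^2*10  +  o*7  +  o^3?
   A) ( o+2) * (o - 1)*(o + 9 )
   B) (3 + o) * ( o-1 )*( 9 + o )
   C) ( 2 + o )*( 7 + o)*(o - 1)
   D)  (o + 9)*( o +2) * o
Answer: A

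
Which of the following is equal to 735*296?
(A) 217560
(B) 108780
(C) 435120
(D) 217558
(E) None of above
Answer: A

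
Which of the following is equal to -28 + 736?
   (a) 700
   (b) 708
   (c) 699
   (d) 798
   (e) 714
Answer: b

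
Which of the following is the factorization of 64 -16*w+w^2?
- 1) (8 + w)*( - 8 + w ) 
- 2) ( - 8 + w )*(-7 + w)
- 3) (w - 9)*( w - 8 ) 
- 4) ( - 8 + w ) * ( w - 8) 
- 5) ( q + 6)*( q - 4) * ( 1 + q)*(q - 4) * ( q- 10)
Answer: 4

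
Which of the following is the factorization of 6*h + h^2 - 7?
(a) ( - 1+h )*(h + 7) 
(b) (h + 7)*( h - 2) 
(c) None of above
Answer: a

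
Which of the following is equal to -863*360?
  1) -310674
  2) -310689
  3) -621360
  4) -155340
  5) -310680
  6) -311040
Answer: 5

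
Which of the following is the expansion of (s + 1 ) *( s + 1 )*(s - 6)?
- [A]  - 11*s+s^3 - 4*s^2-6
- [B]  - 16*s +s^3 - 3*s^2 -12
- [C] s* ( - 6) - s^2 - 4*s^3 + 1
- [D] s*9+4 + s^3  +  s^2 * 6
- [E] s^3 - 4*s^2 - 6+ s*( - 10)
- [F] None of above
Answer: A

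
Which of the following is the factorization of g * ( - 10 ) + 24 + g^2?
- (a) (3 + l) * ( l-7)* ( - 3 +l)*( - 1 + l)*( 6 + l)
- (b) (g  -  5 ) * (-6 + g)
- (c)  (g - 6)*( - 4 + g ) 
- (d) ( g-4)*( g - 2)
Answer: c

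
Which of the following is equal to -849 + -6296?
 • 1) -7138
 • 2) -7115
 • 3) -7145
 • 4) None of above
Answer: 3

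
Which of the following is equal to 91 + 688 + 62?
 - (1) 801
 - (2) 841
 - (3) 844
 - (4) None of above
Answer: 2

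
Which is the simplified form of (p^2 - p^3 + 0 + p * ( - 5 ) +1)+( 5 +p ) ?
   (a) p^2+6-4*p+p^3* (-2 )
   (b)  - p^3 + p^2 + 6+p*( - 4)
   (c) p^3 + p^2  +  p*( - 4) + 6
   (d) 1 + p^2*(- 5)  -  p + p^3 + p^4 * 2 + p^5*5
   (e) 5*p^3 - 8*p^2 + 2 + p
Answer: b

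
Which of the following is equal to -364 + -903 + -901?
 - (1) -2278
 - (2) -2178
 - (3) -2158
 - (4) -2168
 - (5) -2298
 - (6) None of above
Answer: 4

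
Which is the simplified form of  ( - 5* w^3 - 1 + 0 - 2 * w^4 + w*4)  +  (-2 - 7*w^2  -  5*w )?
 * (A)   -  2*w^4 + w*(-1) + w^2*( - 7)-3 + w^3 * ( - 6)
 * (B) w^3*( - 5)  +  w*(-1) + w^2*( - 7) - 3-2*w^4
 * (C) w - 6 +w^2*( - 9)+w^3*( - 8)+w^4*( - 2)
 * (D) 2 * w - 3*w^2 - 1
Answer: B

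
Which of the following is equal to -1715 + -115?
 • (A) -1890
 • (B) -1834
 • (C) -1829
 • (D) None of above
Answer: D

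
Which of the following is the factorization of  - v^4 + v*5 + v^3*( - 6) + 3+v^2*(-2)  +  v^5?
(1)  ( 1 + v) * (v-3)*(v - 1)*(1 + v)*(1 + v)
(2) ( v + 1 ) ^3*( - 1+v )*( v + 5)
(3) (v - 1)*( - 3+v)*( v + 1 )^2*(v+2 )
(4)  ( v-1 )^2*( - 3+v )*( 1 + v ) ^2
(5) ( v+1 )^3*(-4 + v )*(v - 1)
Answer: 1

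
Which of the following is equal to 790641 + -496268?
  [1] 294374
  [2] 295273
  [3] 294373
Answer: 3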